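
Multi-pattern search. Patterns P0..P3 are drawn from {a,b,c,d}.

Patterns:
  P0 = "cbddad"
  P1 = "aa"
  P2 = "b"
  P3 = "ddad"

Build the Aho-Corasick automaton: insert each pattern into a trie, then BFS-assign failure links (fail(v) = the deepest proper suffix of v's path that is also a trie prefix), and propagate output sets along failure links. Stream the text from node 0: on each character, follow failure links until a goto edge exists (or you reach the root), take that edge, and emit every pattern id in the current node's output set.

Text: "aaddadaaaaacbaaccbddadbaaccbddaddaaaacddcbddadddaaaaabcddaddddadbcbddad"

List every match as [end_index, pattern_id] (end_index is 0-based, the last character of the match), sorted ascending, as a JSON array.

Build:
Trie nodes:
  0='ε' goto a→7 b→9 c→1 d→10
  1='c' goto b→2
  2='cb' goto d→3
  3='cbd' goto d→4
  4='cbdd' goto a→5
  5='cbdda' goto d→6
  6='cbddad' goto ·  [P0 ends]
  7='a' goto a→8
  8='aa' goto ·  [P1 ends]
  9='b' goto ·  [P2 ends]
  10='d' goto d→11
  11='dd' goto a→12
  12='dda' goto d→13
  13='ddad' goto ·  [P3 ends]

Failure links (BFS by depth):
  fail(1) 'c': from fail(0)=0 chase 'c': 0 ⇒ 0;  out=∅∪out(0)=∅
  fail(7) 'a': from fail(0)=0 chase 'a': 0 ⇒ 0;  out=∅∪out(0)=∅
  fail(9) 'b': from fail(0)=0 chase 'b': 0 ⇒ 0;  out={2}∪out(0)={2}
  fail(10) 'd': from fail(0)=0 chase 'd': 0 ⇒ 0;  out=∅∪out(0)=∅
  fail(2) 'cb': from fail(1)=0 chase 'b': 0 ⇒ 9;  out=∅∪out(9)={2}
  fail(8) 'aa': from fail(7)=0 chase 'a': 0 ⇒ 7;  out={1}∪out(7)={1}
  fail(11) 'dd': from fail(10)=0 chase 'd': 0 ⇒ 10;  out=∅∪out(10)=∅
  fail(3) 'cbd': from fail(2)=9 chase 'd': 9→0 ⇒ 10;  out=∅∪out(10)=∅
  fail(12) 'dda': from fail(11)=10 chase 'a': 10→0 ⇒ 7;  out=∅∪out(7)=∅
  fail(4) 'cbdd': from fail(3)=10 chase 'd': 10 ⇒ 11;  out=∅∪out(11)=∅
  fail(13) 'ddad': from fail(12)=7 chase 'd': 7→0 ⇒ 10;  out={3}∪out(10)={3}
  fail(5) 'cbdda': from fail(4)=11 chase 'a': 11 ⇒ 12;  out=∅∪out(12)=∅
  fail(6) 'cbddad': from fail(5)=12 chase 'd': 12 ⇒ 13;  out={0}∪out(13)={0,3}

Scan:
pos 0 'a': at 7
pos 1 'a': at 8  → match P1@[0:1]
pos 2 'd': at 10 ·f
pos 3 'd': at 11
pos 4 'a': at 12
pos 5 'd': at 13  → match P3@[2:5]
pos 6 'a': at 7 ·f
pos 7 'a': at 8  → match P1@[6:7]
pos 8 'a': at 8 ·f  → match P1@[7:8]
pos 9 'a': at 8 ·f  → match P1@[8:9]
pos 10 'a': at 8 ·f  → match P1@[9:10]
pos 11 'c': at 1 ·f
pos 12 'b': at 2  → match P2@[12:12]
pos 13 'a': at 7 ·f
pos 14 'a': at 8  → match P1@[13:14]
pos 15 'c': at 1 ·f
pos 16 'c': at 1 ·f
pos 17 'b': at 2  → match P2@[17:17]
pos 18 'd': at 3
pos 19 'd': at 4
pos 20 'a': at 5
pos 21 'd': at 6  → match P0@[16:21],P3@[18:21]
pos 22 'b': at 9 ·f  → match P2@[22:22]
pos 23 'a': at 7 ·f
pos 24 'a': at 8  → match P1@[23:24]
pos 25 'c': at 1 ·f
pos 26 'c': at 1 ·f
pos 27 'b': at 2  → match P2@[27:27]
pos 28 'd': at 3
pos 29 'd': at 4
pos 30 'a': at 5
pos 31 'd': at 6  → match P0@[26:31],P3@[28:31]
pos 32 'd': at 11 ·f
pos 33 'a': at 12
pos 34 'a': at 8 ·f  → match P1@[33:34]
pos 35 'a': at 8 ·f  → match P1@[34:35]
pos 36 'a': at 8 ·f  → match P1@[35:36]
pos 37 'c': at 1 ·f
pos 38 'd': at 10 ·f
pos 39 'd': at 11
pos 40 'c': at 1 ·f
pos 41 'b': at 2  → match P2@[41:41]
pos 42 'd': at 3
pos 43 'd': at 4
pos 44 'a': at 5
pos 45 'd': at 6  → match P0@[40:45],P3@[42:45]
pos 46 'd': at 11 ·f
pos 47 'd': at 11 ·f
pos 48 'a': at 12
pos 49 'a': at 8 ·f  → match P1@[48:49]
pos 50 'a': at 8 ·f  → match P1@[49:50]
pos 51 'a': at 8 ·f  → match P1@[50:51]
pos 52 'a': at 8 ·f  → match P1@[51:52]
pos 53 'b': at 9 ·f  → match P2@[53:53]
pos 54 'c': at 1 ·f
pos 55 'd': at 10 ·f
pos 56 'd': at 11
pos 57 'a': at 12
pos 58 'd': at 13  → match P3@[55:58]
pos 59 'd': at 11 ·f
pos 60 'd': at 11 ·f
pos 61 'd': at 11 ·f
pos 62 'a': at 12
pos 63 'd': at 13  → match P3@[60:63]
pos 64 'b': at 9 ·f  → match P2@[64:64]
pos 65 'c': at 1 ·f
pos 66 'b': at 2  → match P2@[66:66]
pos 67 'd': at 3
pos 68 'd': at 4
pos 69 'a': at 5
pos 70 'd': at 6  → match P0@[65:70],P3@[67:70]

Matches: [[1,1],[5,3],[7,1],[8,1],[9,1],[10,1],[12,2],[14,1],[17,2],[21,0],[21,3],[22,2],[24,1],[27,2],[31,0],[31,3],[34,1],[35,1],[36,1],[41,2],[45,0],[45,3],[49,1],[50,1],[51,1],[52,1],[53,2],[58,3],[63,3],[64,2],[66,2],[70,0],[70,3]]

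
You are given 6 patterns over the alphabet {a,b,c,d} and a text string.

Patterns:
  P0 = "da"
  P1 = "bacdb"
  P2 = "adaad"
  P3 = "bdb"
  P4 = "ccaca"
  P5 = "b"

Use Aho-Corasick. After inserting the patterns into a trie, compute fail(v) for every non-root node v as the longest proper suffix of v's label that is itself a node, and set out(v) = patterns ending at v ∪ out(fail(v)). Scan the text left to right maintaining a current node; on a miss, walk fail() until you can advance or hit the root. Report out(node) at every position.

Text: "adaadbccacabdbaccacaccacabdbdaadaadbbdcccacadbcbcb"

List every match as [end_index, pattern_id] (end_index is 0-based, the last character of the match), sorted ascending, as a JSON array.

Construct AC machine:
Trie nodes:
  n0 'ε': a→8 b→3 c→15 d→1
  n1 'd': a→2
  n2 'da': ·  ←P0
  n3 'b': a→4 d→13  ←P5
  n4 'ba': c→5
  n5 'bac': d→6
  n6 'bacd': b→7
  n7 'bacdb': ·  ←P1
  n8 'a': d→9
  n9 'ad': a→10
  n10 'ada': a→11
  n11 'adaa': d→12
  n12 'adaad': ·  ←P2
  n13 'bd': b→14
  n14 'bdb': ·  ←P3
  n15 'c': c→16
  n16 'cc': a→17
  n17 'cca': c→18
  n18 'ccac': a→19
  n19 'ccaca': ·  ←P4

Failure links (BFS by depth):
  n1('d'): parent n0 fail=0; on 'd' 0 → fail=0;  out ∅∪∅=∅
  n3('b'): parent n0 fail=0; on 'b' 0 → fail=0;  out {5}∪∅={5}
  n8('a'): parent n0 fail=0; on 'a' 0 → fail=0;  out ∅∪∅=∅
  n15('c'): parent n0 fail=0; on 'c' 0 → fail=0;  out ∅∪∅=∅
  n2('da'): parent n1 fail=0; on 'a' 0 → fail=8;  out {0}∪∅={0}
  n4('ba'): parent n3 fail=0; on 'a' 0 → fail=8;  out ∅∪∅=∅
  n9('ad'): parent n8 fail=0; on 'd' 0 → fail=1;  out ∅∪∅=∅
  n13('bd'): parent n3 fail=0; on 'd' 0 → fail=1;  out ∅∪∅=∅
  n16('cc'): parent n15 fail=0; on 'c' 0 → fail=15;  out ∅∪∅=∅
  n5('bac'): parent n4 fail=8; on 'c' 8→0 → fail=15;  out ∅∪∅=∅
  n10('ada'): parent n9 fail=1; on 'a' 1 → fail=2;  out ∅∪{0}={0}
  n14('bdb'): parent n13 fail=1; on 'b' 1→0 → fail=3;  out {3}∪{5}={3,5}
  n17('cca'): parent n16 fail=15; on 'a' 15→0 → fail=8;  out ∅∪∅=∅
  n6('bacd'): parent n5 fail=15; on 'd' 15→0 → fail=1;  out ∅∪∅=∅
  n11('adaa'): parent n10 fail=2; on 'a' 2→8→0 → fail=8;  out ∅∪∅=∅
  n18('ccac'): parent n17 fail=8; on 'c' 8→0 → fail=15;  out ∅∪∅=∅
  n7('bacdb'): parent n6 fail=1; on 'b' 1→0 → fail=3;  out {1}∪{5}={1,5}
  n12('adaad'): parent n11 fail=8; on 'd' 8 → fail=9;  out {2}∪∅={2}
  n19('ccaca'): parent n18 fail=15; on 'a' 15→0 → fail=8;  out {4}∪∅={4}

Scan:
i=0 'a': node 0→8
i=1 'd': node 8→9
i=2 'a': node 9→10  ** P0@[1:2]
i=3 'a': node 10→11
i=4 'd': node 11→12  ** P2@[0:4]
i=5 'b': node 12→3 (via fail)  ** P5@[5:5]
i=6 'c': node 3→15 (via fail)
i=7 'c': node 15→16
i=8 'a': node 16→17
i=9 'c': node 17→18
i=10 'a': node 18→19  ** P4@[6:10]
i=11 'b': node 19→3 (via fail)  ** P5@[11:11]
i=12 'd': node 3→13
i=13 'b': node 13→14  ** P3@[11:13],P5@[13:13]
i=14 'a': node 14→4 (via fail)
i=15 'c': node 4→5
i=16 'c': node 5→16 (via fail)
i=17 'a': node 16→17
i=18 'c': node 17→18
i=19 'a': node 18→19  ** P4@[15:19]
i=20 'c': node 19→15 (via fail)
i=21 'c': node 15→16
i=22 'a': node 16→17
i=23 'c': node 17→18
i=24 'a': node 18→19  ** P4@[20:24]
i=25 'b': node 19→3 (via fail)  ** P5@[25:25]
i=26 'd': node 3→13
i=27 'b': node 13→14  ** P3@[25:27],P5@[27:27]
i=28 'd': node 14→13 (via fail)
i=29 'a': node 13→2 (via fail)  ** P0@[28:29]
i=30 'a': node 2→8 (via fail)
i=31 'd': node 8→9
i=32 'a': node 9→10  ** P0@[31:32]
i=33 'a': node 10→11
i=34 'd': node 11→12  ** P2@[30:34]
i=35 'b': node 12→3 (via fail)  ** P5@[35:35]
i=36 'b': node 3→3 (via fail)  ** P5@[36:36]
i=37 'd': node 3→13
i=38 'c': node 13→15 (via fail)
i=39 'c': node 15→16
i=40 'c': node 16→16 (via fail)
i=41 'a': node 16→17
i=42 'c': node 17→18
i=43 'a': node 18→19  ** P4@[39:43]
i=44 'd': node 19→9 (via fail)
i=45 'b': node 9→3 (via fail)  ** P5@[45:45]
i=46 'c': node 3→15 (via fail)
i=47 'b': node 15→3 (via fail)  ** P5@[47:47]
i=48 'c': node 3→15 (via fail)
i=49 'b': node 15→3 (via fail)  ** P5@[49:49]

Result: [[2,0],[4,2],[5,5],[10,4],[11,5],[13,3],[13,5],[19,4],[24,4],[25,5],[27,3],[27,5],[29,0],[32,0],[34,2],[35,5],[36,5],[43,4],[45,5],[47,5],[49,5]]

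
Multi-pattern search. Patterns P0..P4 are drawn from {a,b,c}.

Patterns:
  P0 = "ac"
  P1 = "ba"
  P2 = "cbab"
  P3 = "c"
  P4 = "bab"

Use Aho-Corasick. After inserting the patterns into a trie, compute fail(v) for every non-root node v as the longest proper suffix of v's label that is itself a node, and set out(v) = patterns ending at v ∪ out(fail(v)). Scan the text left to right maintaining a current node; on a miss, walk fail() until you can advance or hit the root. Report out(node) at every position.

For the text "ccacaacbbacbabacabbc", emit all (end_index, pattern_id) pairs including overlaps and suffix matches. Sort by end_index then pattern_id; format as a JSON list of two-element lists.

Build automaton:
Trie (insert patterns):
  0='ε' goto a→1 b→3 c→5
  1='a' goto c→2
  2='ac' goto ·  [P0 ends]
  3='b' goto a→4
  4='ba' goto b→9  [P1 ends]
  5='c' goto b→6  [P3 ends]
  6='cb' goto a→7
  7='cba' goto b→8
  8='cbab' goto ·  [P2 ends]
  9='bab' goto ·  [P4 ends]

Failure links (BFS by depth):
  n1('a'): parent n0 fail=0; on 'a' 0 → fail=0;  out ∅∪∅=∅
  n3('b'): parent n0 fail=0; on 'b' 0 → fail=0;  out ∅∪∅=∅
  n5('c'): parent n0 fail=0; on 'c' 0 → fail=0;  out {3}∪∅={3}
  n2('ac'): parent n1 fail=0; on 'c' 0 → fail=5;  out {0}∪{3}={0,3}
  n4('ba'): parent n3 fail=0; on 'a' 0 → fail=1;  out {1}∪∅={1}
  n6('cb'): parent n5 fail=0; on 'b' 0 → fail=3;  out ∅∪∅=∅
  n7('cba'): parent n6 fail=3; on 'a' 3 → fail=4;  out ∅∪{1}={1}
  n9('bab'): parent n4 fail=1; on 'b' 1→0 → fail=3;  out {4}∪∅={4}
  n8('cbab'): parent n7 fail=4; on 'b' 4 → fail=9;  out {2}∪{4}={2,4}

Run:
[0] read 'c'  n0⇒n5  emit P3@[0:0]
[1] read 'c'  n5⇒n5 (via fail)  emit P3@[1:1]
[2] read 'a'  n5⇒n1 (via fail)
[3] read 'c'  n1⇒n2  emit P0@[2:3],P3@[3:3]
[4] read 'a'  n2⇒n1 (via fail)
[5] read 'a'  n1⇒n1 (via fail)
[6] read 'c'  n1⇒n2  emit P0@[5:6],P3@[6:6]
[7] read 'b'  n2⇒n6 (via fail)
[8] read 'b'  n6⇒n3 (via fail)
[9] read 'a'  n3⇒n4  emit P1@[8:9]
[10] read 'c'  n4⇒n2 (via fail)  emit P0@[9:10],P3@[10:10]
[11] read 'b'  n2⇒n6 (via fail)
[12] read 'a'  n6⇒n7  emit P1@[11:12]
[13] read 'b'  n7⇒n8  emit P2@[10:13],P4@[11:13]
[14] read 'a'  n8⇒n4 (via fail)  emit P1@[13:14]
[15] read 'c'  n4⇒n2 (via fail)  emit P0@[14:15],P3@[15:15]
[16] read 'a'  n2⇒n1 (via fail)
[17] read 'b'  n1⇒n3 (via fail)
[18] read 'b'  n3⇒n3 (via fail)
[19] read 'c'  n3⇒n5 (via fail)  emit P3@[19:19]

Result: [[0,3],[1,3],[3,0],[3,3],[6,0],[6,3],[9,1],[10,0],[10,3],[12,1],[13,2],[13,4],[14,1],[15,0],[15,3],[19,3]]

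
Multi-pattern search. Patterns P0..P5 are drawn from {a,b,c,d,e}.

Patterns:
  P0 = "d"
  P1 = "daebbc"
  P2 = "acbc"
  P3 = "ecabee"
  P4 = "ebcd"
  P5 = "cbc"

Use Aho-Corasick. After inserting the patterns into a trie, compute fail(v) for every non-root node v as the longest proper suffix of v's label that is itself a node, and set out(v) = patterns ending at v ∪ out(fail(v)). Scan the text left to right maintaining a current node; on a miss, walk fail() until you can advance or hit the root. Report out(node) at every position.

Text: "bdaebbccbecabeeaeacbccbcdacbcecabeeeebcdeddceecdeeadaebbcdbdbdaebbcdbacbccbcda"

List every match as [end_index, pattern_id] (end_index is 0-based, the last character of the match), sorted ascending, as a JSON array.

Build automaton:
Trie (insert patterns):
  0='ε' goto a→7 c→20 d→1 e→11
  1='d' goto a→2  ←P0
  2='da' goto e→3
  3='dae' goto b→4
  4='daeb' goto b→5
  5='daebb' goto c→6
  6='daebbc' goto ·  ←P1
  7='a' goto c→8
  8='ac' goto b→9
  9='acb' goto c→10
  10='acbc' goto ·  ←P2
  11='e' goto b→17 c→12
  12='ec' goto a→13
  13='eca' goto b→14
  14='ecab' goto e→15
  15='ecabe' goto e→16
  16='ecabee' goto ·  ←P3
  17='eb' goto c→18
  18='ebc' goto d→19
  19='ebcd' goto ·  ←P4
  20='c' goto b→21
  21='cb' goto c→22
  22='cbc' goto ·  ←P5

BFS fail/out derivation:
  fail(1) 'd': from fail(0)=0 chase 'd': 0 ⇒ 0;  out={0}∪out(0)={0}
  fail(7) 'a': from fail(0)=0 chase 'a': 0 ⇒ 0;  out=∅∪out(0)=∅
  fail(11) 'e': from fail(0)=0 chase 'e': 0 ⇒ 0;  out=∅∪out(0)=∅
  fail(20) 'c': from fail(0)=0 chase 'c': 0 ⇒ 0;  out=∅∪out(0)=∅
  fail(2) 'da': from fail(1)=0 chase 'a': 0 ⇒ 7;  out=∅∪out(7)=∅
  fail(8) 'ac': from fail(7)=0 chase 'c': 0 ⇒ 20;  out=∅∪out(20)=∅
  fail(12) 'ec': from fail(11)=0 chase 'c': 0 ⇒ 20;  out=∅∪out(20)=∅
  fail(17) 'eb': from fail(11)=0 chase 'b': 0 ⇒ 0;  out=∅∪out(0)=∅
  fail(21) 'cb': from fail(20)=0 chase 'b': 0 ⇒ 0;  out=∅∪out(0)=∅
  fail(3) 'dae': from fail(2)=7 chase 'e': 7→0 ⇒ 11;  out=∅∪out(11)=∅
  fail(9) 'acb': from fail(8)=20 chase 'b': 20 ⇒ 21;  out=∅∪out(21)=∅
  fail(13) 'eca': from fail(12)=20 chase 'a': 20→0 ⇒ 7;  out=∅∪out(7)=∅
  fail(18) 'ebc': from fail(17)=0 chase 'c': 0 ⇒ 20;  out=∅∪out(20)=∅
  fail(22) 'cbc': from fail(21)=0 chase 'c': 0 ⇒ 20;  out={5}∪out(20)={5}
  fail(4) 'daeb': from fail(3)=11 chase 'b': 11 ⇒ 17;  out=∅∪out(17)=∅
  fail(10) 'acbc': from fail(9)=21 chase 'c': 21 ⇒ 22;  out={2}∪out(22)={2,5}
  fail(14) 'ecab': from fail(13)=7 chase 'b': 7→0 ⇒ 0;  out=∅∪out(0)=∅
  fail(19) 'ebcd': from fail(18)=20 chase 'd': 20→0 ⇒ 1;  out={4}∪out(1)={0,4}
  fail(5) 'daebb': from fail(4)=17 chase 'b': 17→0 ⇒ 0;  out=∅∪out(0)=∅
  fail(15) 'ecabe': from fail(14)=0 chase 'e': 0 ⇒ 11;  out=∅∪out(11)=∅
  fail(6) 'daebbc': from fail(5)=0 chase 'c': 0 ⇒ 20;  out={1}∪out(20)={1}
  fail(16) 'ecabee': from fail(15)=11 chase 'e': 11→0 ⇒ 11;  out={3}∪out(11)={3}

Run:
i=0 'b': node 0→0
i=1 'd': node 0→1  emit P0@[1:1]
i=2 'a': node 1→2
i=3 'e': node 2→3
i=4 'b': node 3→4
i=5 'b': node 4→5
i=6 'c': node 5→6  emit P1@[1:6]
i=7 'c': node 6→20 ·f
i=8 'b': node 20→21
i=9 'e': node 21→11 ·f
i=10 'c': node 11→12
i=11 'a': node 12→13
i=12 'b': node 13→14
i=13 'e': node 14→15
i=14 'e': node 15→16  emit P3@[9:14]
i=15 'a': node 16→7 ·f
i=16 'e': node 7→11 ·f
i=17 'a': node 11→7 ·f
i=18 'c': node 7→8
i=19 'b': node 8→9
i=20 'c': node 9→10  emit P2@[17:20],P5@[18:20]
i=21 'c': node 10→20 ·f
i=22 'b': node 20→21
i=23 'c': node 21→22  emit P5@[21:23]
i=24 'd': node 22→1 ·f  emit P0@[24:24]
i=25 'a': node 1→2
i=26 'c': node 2→8 ·f
i=27 'b': node 8→9
i=28 'c': node 9→10  emit P2@[25:28],P5@[26:28]
i=29 'e': node 10→11 ·f
i=30 'c': node 11→12
i=31 'a': node 12→13
i=32 'b': node 13→14
i=33 'e': node 14→15
i=34 'e': node 15→16  emit P3@[29:34]
i=35 'e': node 16→11 ·f
i=36 'e': node 11→11 ·f
i=37 'b': node 11→17
i=38 'c': node 17→18
i=39 'd': node 18→19  emit P0@[39:39],P4@[36:39]
i=40 'e': node 19→11 ·f
i=41 'd': node 11→1 ·f  emit P0@[41:41]
i=42 'd': node 1→1 ·f  emit P0@[42:42]
i=43 'c': node 1→20 ·f
i=44 'e': node 20→11 ·f
i=45 'e': node 11→11 ·f
i=46 'c': node 11→12
i=47 'd': node 12→1 ·f  emit P0@[47:47]
i=48 'e': node 1→11 ·f
i=49 'e': node 11→11 ·f
i=50 'a': node 11→7 ·f
i=51 'd': node 7→1 ·f  emit P0@[51:51]
i=52 'a': node 1→2
i=53 'e': node 2→3
i=54 'b': node 3→4
i=55 'b': node 4→5
i=56 'c': node 5→6  emit P1@[51:56]
i=57 'd': node 6→1 ·f  emit P0@[57:57]
i=58 'b': node 1→0 ·f
i=59 'd': node 0→1  emit P0@[59:59]
i=60 'b': node 1→0 ·f
i=61 'd': node 0→1  emit P0@[61:61]
i=62 'a': node 1→2
i=63 'e': node 2→3
i=64 'b': node 3→4
i=65 'b': node 4→5
i=66 'c': node 5→6  emit P1@[61:66]
i=67 'd': node 6→1 ·f  emit P0@[67:67]
i=68 'b': node 1→0 ·f
i=69 'a': node 0→7
i=70 'c': node 7→8
i=71 'b': node 8→9
i=72 'c': node 9→10  emit P2@[69:72],P5@[70:72]
i=73 'c': node 10→20 ·f
i=74 'b': node 20→21
i=75 'c': node 21→22  emit P5@[73:75]
i=76 'd': node 22→1 ·f  emit P0@[76:76]
i=77 'a': node 1→2

Result: [[1,0],[6,1],[14,3],[20,2],[20,5],[23,5],[24,0],[28,2],[28,5],[34,3],[39,0],[39,4],[41,0],[42,0],[47,0],[51,0],[56,1],[57,0],[59,0],[61,0],[66,1],[67,0],[72,2],[72,5],[75,5],[76,0]]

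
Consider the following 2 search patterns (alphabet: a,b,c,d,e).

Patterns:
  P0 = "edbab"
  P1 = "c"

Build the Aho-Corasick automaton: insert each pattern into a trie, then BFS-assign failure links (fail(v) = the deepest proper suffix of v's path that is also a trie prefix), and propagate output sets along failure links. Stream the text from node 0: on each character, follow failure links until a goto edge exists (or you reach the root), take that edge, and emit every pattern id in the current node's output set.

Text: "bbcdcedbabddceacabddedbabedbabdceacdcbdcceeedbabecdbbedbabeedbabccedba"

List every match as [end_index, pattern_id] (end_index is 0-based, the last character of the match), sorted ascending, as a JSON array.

Construct AC machine:
Trie nodes:
  n0 'ε': c→6 e→1
  n1 'e': d→2
  n2 'ed': b→3
  n3 'edb': a→4
  n4 'edba': b→5
  n5 'edbab': ·  [P0 ends]
  n6 'c': ·  [P1 ends]

BFS fail/out derivation:
  fail(1) 'e': from fail(0)=0 chase 'e': 0 ⇒ 0;  out=∅∪out(0)=∅
  fail(6) 'c': from fail(0)=0 chase 'c': 0 ⇒ 0;  out={1}∪out(0)={1}
  fail(2) 'ed': from fail(1)=0 chase 'd': 0 ⇒ 0;  out=∅∪out(0)=∅
  fail(3) 'edb': from fail(2)=0 chase 'b': 0 ⇒ 0;  out=∅∪out(0)=∅
  fail(4) 'edba': from fail(3)=0 chase 'a': 0 ⇒ 0;  out=∅∪out(0)=∅
  fail(5) 'edbab': from fail(4)=0 chase 'b': 0 ⇒ 0;  out={0}∪out(0)={0}

Run:
i=0 'b': node 0→0
i=1 'b': node 0→0
i=2 'c': node 0→6  ** P1@[2:2]
i=3 'd': node 6→0 (fail-walked)
i=4 'c': node 0→6  ** P1@[4:4]
i=5 'e': node 6→1 (fail-walked)
i=6 'd': node 1→2
i=7 'b': node 2→3
i=8 'a': node 3→4
i=9 'b': node 4→5  ** P0@[5:9]
i=10 'd': node 5→0 (fail-walked)
i=11 'd': node 0→0
i=12 'c': node 0→6  ** P1@[12:12]
i=13 'e': node 6→1 (fail-walked)
i=14 'a': node 1→0 (fail-walked)
i=15 'c': node 0→6  ** P1@[15:15]
i=16 'a': node 6→0 (fail-walked)
i=17 'b': node 0→0
i=18 'd': node 0→0
i=19 'd': node 0→0
i=20 'e': node 0→1
i=21 'd': node 1→2
i=22 'b': node 2→3
i=23 'a': node 3→4
i=24 'b': node 4→5  ** P0@[20:24]
i=25 'e': node 5→1 (fail-walked)
i=26 'd': node 1→2
i=27 'b': node 2→3
i=28 'a': node 3→4
i=29 'b': node 4→5  ** P0@[25:29]
i=30 'd': node 5→0 (fail-walked)
i=31 'c': node 0→6  ** P1@[31:31]
i=32 'e': node 6→1 (fail-walked)
i=33 'a': node 1→0 (fail-walked)
i=34 'c': node 0→6  ** P1@[34:34]
i=35 'd': node 6→0 (fail-walked)
i=36 'c': node 0→6  ** P1@[36:36]
i=37 'b': node 6→0 (fail-walked)
i=38 'd': node 0→0
i=39 'c': node 0→6  ** P1@[39:39]
i=40 'c': node 6→6 (fail-walked)  ** P1@[40:40]
i=41 'e': node 6→1 (fail-walked)
i=42 'e': node 1→1 (fail-walked)
i=43 'e': node 1→1 (fail-walked)
i=44 'd': node 1→2
i=45 'b': node 2→3
i=46 'a': node 3→4
i=47 'b': node 4→5  ** P0@[43:47]
i=48 'e': node 5→1 (fail-walked)
i=49 'c': node 1→6 (fail-walked)  ** P1@[49:49]
i=50 'd': node 6→0 (fail-walked)
i=51 'b': node 0→0
i=52 'b': node 0→0
i=53 'e': node 0→1
i=54 'd': node 1→2
i=55 'b': node 2→3
i=56 'a': node 3→4
i=57 'b': node 4→5  ** P0@[53:57]
i=58 'e': node 5→1 (fail-walked)
i=59 'e': node 1→1 (fail-walked)
i=60 'd': node 1→2
i=61 'b': node 2→3
i=62 'a': node 3→4
i=63 'b': node 4→5  ** P0@[59:63]
i=64 'c': node 5→6 (fail-walked)  ** P1@[64:64]
i=65 'c': node 6→6 (fail-walked)  ** P1@[65:65]
i=66 'e': node 6→1 (fail-walked)
i=67 'd': node 1→2
i=68 'b': node 2→3
i=69 'a': node 3→4

All matches (sorted): [[2,1],[4,1],[9,0],[12,1],[15,1],[24,0],[29,0],[31,1],[34,1],[36,1],[39,1],[40,1],[47,0],[49,1],[57,0],[63,0],[64,1],[65,1]]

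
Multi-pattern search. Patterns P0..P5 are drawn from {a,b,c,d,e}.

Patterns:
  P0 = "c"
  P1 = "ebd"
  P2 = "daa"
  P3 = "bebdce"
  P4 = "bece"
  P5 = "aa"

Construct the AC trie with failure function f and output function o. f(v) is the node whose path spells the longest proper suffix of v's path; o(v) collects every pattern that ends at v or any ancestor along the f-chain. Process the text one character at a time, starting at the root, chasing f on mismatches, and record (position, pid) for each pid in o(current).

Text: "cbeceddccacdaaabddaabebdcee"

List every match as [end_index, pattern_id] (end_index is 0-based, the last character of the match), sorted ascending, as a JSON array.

Build:
Trie nodes:
  n0 'ε': a→16 b→8 c→1 d→5 e→2
  n1 'c': ·  ←P0
  n2 'e': b→3
  n3 'eb': d→4
  n4 'ebd': ·  ←P1
  n5 'd': a→6
  n6 'da': a→7
  n7 'daa': ·  ←P2
  n8 'b': e→9
  n9 'be': b→10 c→14
  n10 'beb': d→11
  n11 'bebd': c→12
  n12 'bebdc': e→13
  n13 'bebdce': ·  ←P3
  n14 'bec': e→15
  n15 'bece': ·  ←P4
  n16 'a': a→17
  n17 'aa': ·  ←P5

Failure links (BFS by depth):
  fail(1) 'c': from fail(0)=0 chase 'c': 0 ⇒ 0;  out={0}∪out(0)={0}
  fail(2) 'e': from fail(0)=0 chase 'e': 0 ⇒ 0;  out=∅∪out(0)=∅
  fail(5) 'd': from fail(0)=0 chase 'd': 0 ⇒ 0;  out=∅∪out(0)=∅
  fail(8) 'b': from fail(0)=0 chase 'b': 0 ⇒ 0;  out=∅∪out(0)=∅
  fail(16) 'a': from fail(0)=0 chase 'a': 0 ⇒ 0;  out=∅∪out(0)=∅
  fail(3) 'eb': from fail(2)=0 chase 'b': 0 ⇒ 8;  out=∅∪out(8)=∅
  fail(6) 'da': from fail(5)=0 chase 'a': 0 ⇒ 16;  out=∅∪out(16)=∅
  fail(9) 'be': from fail(8)=0 chase 'e': 0 ⇒ 2;  out=∅∪out(2)=∅
  fail(17) 'aa': from fail(16)=0 chase 'a': 0 ⇒ 16;  out={5}∪out(16)={5}
  fail(4) 'ebd': from fail(3)=8 chase 'd': 8→0 ⇒ 5;  out={1}∪out(5)={1}
  fail(7) 'daa': from fail(6)=16 chase 'a': 16 ⇒ 17;  out={2}∪out(17)={2,5}
  fail(10) 'beb': from fail(9)=2 chase 'b': 2 ⇒ 3;  out=∅∪out(3)=∅
  fail(14) 'bec': from fail(9)=2 chase 'c': 2→0 ⇒ 1;  out=∅∪out(1)={0}
  fail(11) 'bebd': from fail(10)=3 chase 'd': 3 ⇒ 4;  out=∅∪out(4)={1}
  fail(15) 'bece': from fail(14)=1 chase 'e': 1→0 ⇒ 2;  out={4}∪out(2)={4}
  fail(12) 'bebdc': from fail(11)=4 chase 'c': 4→5→0 ⇒ 1;  out=∅∪out(1)={0}
  fail(13) 'bebdce': from fail(12)=1 chase 'e': 1→0 ⇒ 2;  out={3}∪out(2)={3}

Text stream:
[0] read 'c'  n0⇒n1  emit P0@[0:0]
[1] read 'b'  n1⇒n8 (via fail)
[2] read 'e'  n8⇒n9
[3] read 'c'  n9⇒n14  emit P0@[3:3]
[4] read 'e'  n14⇒n15  emit P4@[1:4]
[5] read 'd'  n15⇒n5 (via fail)
[6] read 'd'  n5⇒n5 (via fail)
[7] read 'c'  n5⇒n1 (via fail)  emit P0@[7:7]
[8] read 'c'  n1⇒n1 (via fail)  emit P0@[8:8]
[9] read 'a'  n1⇒n16 (via fail)
[10] read 'c'  n16⇒n1 (via fail)  emit P0@[10:10]
[11] read 'd'  n1⇒n5 (via fail)
[12] read 'a'  n5⇒n6
[13] read 'a'  n6⇒n7  emit P2@[11:13],P5@[12:13]
[14] read 'a'  n7⇒n17 (via fail)  emit P5@[13:14]
[15] read 'b'  n17⇒n8 (via fail)
[16] read 'd'  n8⇒n5 (via fail)
[17] read 'd'  n5⇒n5 (via fail)
[18] read 'a'  n5⇒n6
[19] read 'a'  n6⇒n7  emit P2@[17:19],P5@[18:19]
[20] read 'b'  n7⇒n8 (via fail)
[21] read 'e'  n8⇒n9
[22] read 'b'  n9⇒n10
[23] read 'd'  n10⇒n11  emit P1@[21:23]
[24] read 'c'  n11⇒n12  emit P0@[24:24]
[25] read 'e'  n12⇒n13  emit P3@[20:25]
[26] read 'e'  n13⇒n2 (via fail)

All matches (sorted): [[0,0],[3,0],[4,4],[7,0],[8,0],[10,0],[13,2],[13,5],[14,5],[19,2],[19,5],[23,1],[24,0],[25,3]]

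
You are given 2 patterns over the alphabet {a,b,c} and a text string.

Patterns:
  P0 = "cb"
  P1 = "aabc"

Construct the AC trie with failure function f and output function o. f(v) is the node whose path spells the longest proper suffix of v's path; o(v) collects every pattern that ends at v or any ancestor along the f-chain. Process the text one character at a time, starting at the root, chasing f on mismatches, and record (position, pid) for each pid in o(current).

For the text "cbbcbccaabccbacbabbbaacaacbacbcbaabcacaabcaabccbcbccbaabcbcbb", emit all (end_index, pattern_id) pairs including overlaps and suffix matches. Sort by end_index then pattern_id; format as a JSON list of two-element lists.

Build automaton:
Trie nodes:
  n0 'ε': a→3 c→1
  n1 'c': b→2
  n2 'cb': ·  ←P0
  n3 'a': a→4
  n4 'aa': b→5
  n5 'aab': c→6
  n6 'aabc': ·  ←P1

BFS fail/out derivation:
  fail(1) 'c': from fail(0)=0 chase 'c': 0 ⇒ 0;  out=∅∪out(0)=∅
  fail(3) 'a': from fail(0)=0 chase 'a': 0 ⇒ 0;  out=∅∪out(0)=∅
  fail(2) 'cb': from fail(1)=0 chase 'b': 0 ⇒ 0;  out={0}∪out(0)={0}
  fail(4) 'aa': from fail(3)=0 chase 'a': 0 ⇒ 3;  out=∅∪out(3)=∅
  fail(5) 'aab': from fail(4)=3 chase 'b': 3→0 ⇒ 0;  out=∅∪out(0)=∅
  fail(6) 'aabc': from fail(5)=0 chase 'c': 0 ⇒ 1;  out={1}∪out(1)={1}

Scan:
[0] read 'c'  n0⇒n1
[1] read 'b'  n1⇒n2  → match P0@[0:1]
[2] read 'b'  n2⇒n0 (fail-walked)
[3] read 'c'  n0⇒n1
[4] read 'b'  n1⇒n2  → match P0@[3:4]
[5] read 'c'  n2⇒n1 (fail-walked)
[6] read 'c'  n1⇒n1 (fail-walked)
[7] read 'a'  n1⇒n3 (fail-walked)
[8] read 'a'  n3⇒n4
[9] read 'b'  n4⇒n5
[10] read 'c'  n5⇒n6  → match P1@[7:10]
[11] read 'c'  n6⇒n1 (fail-walked)
[12] read 'b'  n1⇒n2  → match P0@[11:12]
[13] read 'a'  n2⇒n3 (fail-walked)
[14] read 'c'  n3⇒n1 (fail-walked)
[15] read 'b'  n1⇒n2  → match P0@[14:15]
[16] read 'a'  n2⇒n3 (fail-walked)
[17] read 'b'  n3⇒n0 (fail-walked)
[18] read 'b'  n0⇒n0
[19] read 'b'  n0⇒n0
[20] read 'a'  n0⇒n3
[21] read 'a'  n3⇒n4
[22] read 'c'  n4⇒n1 (fail-walked)
[23] read 'a'  n1⇒n3 (fail-walked)
[24] read 'a'  n3⇒n4
[25] read 'c'  n4⇒n1 (fail-walked)
[26] read 'b'  n1⇒n2  → match P0@[25:26]
[27] read 'a'  n2⇒n3 (fail-walked)
[28] read 'c'  n3⇒n1 (fail-walked)
[29] read 'b'  n1⇒n2  → match P0@[28:29]
[30] read 'c'  n2⇒n1 (fail-walked)
[31] read 'b'  n1⇒n2  → match P0@[30:31]
[32] read 'a'  n2⇒n3 (fail-walked)
[33] read 'a'  n3⇒n4
[34] read 'b'  n4⇒n5
[35] read 'c'  n5⇒n6  → match P1@[32:35]
[36] read 'a'  n6⇒n3 (fail-walked)
[37] read 'c'  n3⇒n1 (fail-walked)
[38] read 'a'  n1⇒n3 (fail-walked)
[39] read 'a'  n3⇒n4
[40] read 'b'  n4⇒n5
[41] read 'c'  n5⇒n6  → match P1@[38:41]
[42] read 'a'  n6⇒n3 (fail-walked)
[43] read 'a'  n3⇒n4
[44] read 'b'  n4⇒n5
[45] read 'c'  n5⇒n6  → match P1@[42:45]
[46] read 'c'  n6⇒n1 (fail-walked)
[47] read 'b'  n1⇒n2  → match P0@[46:47]
[48] read 'c'  n2⇒n1 (fail-walked)
[49] read 'b'  n1⇒n2  → match P0@[48:49]
[50] read 'c'  n2⇒n1 (fail-walked)
[51] read 'c'  n1⇒n1 (fail-walked)
[52] read 'b'  n1⇒n2  → match P0@[51:52]
[53] read 'a'  n2⇒n3 (fail-walked)
[54] read 'a'  n3⇒n4
[55] read 'b'  n4⇒n5
[56] read 'c'  n5⇒n6  → match P1@[53:56]
[57] read 'b'  n6⇒n2 (fail-walked)  → match P0@[56:57]
[58] read 'c'  n2⇒n1 (fail-walked)
[59] read 'b'  n1⇒n2  → match P0@[58:59]
[60] read 'b'  n2⇒n0 (fail-walked)

Matches: [[1,0],[4,0],[10,1],[12,0],[15,0],[26,0],[29,0],[31,0],[35,1],[41,1],[45,1],[47,0],[49,0],[52,0],[56,1],[57,0],[59,0]]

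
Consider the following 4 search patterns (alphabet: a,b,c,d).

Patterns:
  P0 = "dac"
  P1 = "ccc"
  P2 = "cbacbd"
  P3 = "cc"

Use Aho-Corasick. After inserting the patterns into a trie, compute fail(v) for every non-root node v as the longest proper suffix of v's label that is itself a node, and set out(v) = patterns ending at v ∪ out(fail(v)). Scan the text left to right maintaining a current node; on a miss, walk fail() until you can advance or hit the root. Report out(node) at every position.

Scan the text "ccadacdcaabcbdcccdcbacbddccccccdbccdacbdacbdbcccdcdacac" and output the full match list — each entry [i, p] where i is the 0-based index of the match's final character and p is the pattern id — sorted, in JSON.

Build automaton:
Trie nodes:
  0='ε' goto c→4 d→1
  1='d' goto a→2
  2='da' goto c→3
  3='dac' goto ·  ←P0
  4='c' goto b→7 c→5
  5='cc' goto c→6  ←P3
  6='ccc' goto ·  ←P1
  7='cb' goto a→8
  8='cba' goto c→9
  9='cbac' goto b→10
  10='cbacb' goto d→11
  11='cbacbd' goto ·  ←P2

Failure links (BFS by depth):
  fail(1) 'd': from fail(0)=0 chase 'd': 0 ⇒ 0;  out=∅∪out(0)=∅
  fail(4) 'c': from fail(0)=0 chase 'c': 0 ⇒ 0;  out=∅∪out(0)=∅
  fail(2) 'da': from fail(1)=0 chase 'a': 0 ⇒ 0;  out=∅∪out(0)=∅
  fail(5) 'cc': from fail(4)=0 chase 'c': 0 ⇒ 4;  out={3}∪out(4)={3}
  fail(7) 'cb': from fail(4)=0 chase 'b': 0 ⇒ 0;  out=∅∪out(0)=∅
  fail(3) 'dac': from fail(2)=0 chase 'c': 0 ⇒ 4;  out={0}∪out(4)={0}
  fail(6) 'ccc': from fail(5)=4 chase 'c': 4 ⇒ 5;  out={1}∪out(5)={1,3}
  fail(8) 'cba': from fail(7)=0 chase 'a': 0 ⇒ 0;  out=∅∪out(0)=∅
  fail(9) 'cbac': from fail(8)=0 chase 'c': 0 ⇒ 4;  out=∅∪out(4)=∅
  fail(10) 'cbacb': from fail(9)=4 chase 'b': 4 ⇒ 7;  out=∅∪out(7)=∅
  fail(11) 'cbacbd': from fail(10)=7 chase 'd': 7→0 ⇒ 1;  out={2}∪out(1)={2}

Scan:
[0] read 'c'  n0⇒n4
[1] read 'c'  n4⇒n5  emit P3@[0:1]
[2] read 'a'  n5⇒n0 (via fail)
[3] read 'd'  n0⇒n1
[4] read 'a'  n1⇒n2
[5] read 'c'  n2⇒n3  emit P0@[3:5]
[6] read 'd'  n3⇒n1 (via fail)
[7] read 'c'  n1⇒n4 (via fail)
[8] read 'a'  n4⇒n0 (via fail)
[9] read 'a'  n0⇒n0
[10] read 'b'  n0⇒n0
[11] read 'c'  n0⇒n4
[12] read 'b'  n4⇒n7
[13] read 'd'  n7⇒n1 (via fail)
[14] read 'c'  n1⇒n4 (via fail)
[15] read 'c'  n4⇒n5  emit P3@[14:15]
[16] read 'c'  n5⇒n6  emit P1@[14:16],P3@[15:16]
[17] read 'd'  n6⇒n1 (via fail)
[18] read 'c'  n1⇒n4 (via fail)
[19] read 'b'  n4⇒n7
[20] read 'a'  n7⇒n8
[21] read 'c'  n8⇒n9
[22] read 'b'  n9⇒n10
[23] read 'd'  n10⇒n11  emit P2@[18:23]
[24] read 'd'  n11⇒n1 (via fail)
[25] read 'c'  n1⇒n4 (via fail)
[26] read 'c'  n4⇒n5  emit P3@[25:26]
[27] read 'c'  n5⇒n6  emit P1@[25:27],P3@[26:27]
[28] read 'c'  n6⇒n6 (via fail)  emit P1@[26:28],P3@[27:28]
[29] read 'c'  n6⇒n6 (via fail)  emit P1@[27:29],P3@[28:29]
[30] read 'c'  n6⇒n6 (via fail)  emit P1@[28:30],P3@[29:30]
[31] read 'd'  n6⇒n1 (via fail)
[32] read 'b'  n1⇒n0 (via fail)
[33] read 'c'  n0⇒n4
[34] read 'c'  n4⇒n5  emit P3@[33:34]
[35] read 'd'  n5⇒n1 (via fail)
[36] read 'a'  n1⇒n2
[37] read 'c'  n2⇒n3  emit P0@[35:37]
[38] read 'b'  n3⇒n7 (via fail)
[39] read 'd'  n7⇒n1 (via fail)
[40] read 'a'  n1⇒n2
[41] read 'c'  n2⇒n3  emit P0@[39:41]
[42] read 'b'  n3⇒n7 (via fail)
[43] read 'd'  n7⇒n1 (via fail)
[44] read 'b'  n1⇒n0 (via fail)
[45] read 'c'  n0⇒n4
[46] read 'c'  n4⇒n5  emit P3@[45:46]
[47] read 'c'  n5⇒n6  emit P1@[45:47],P3@[46:47]
[48] read 'd'  n6⇒n1 (via fail)
[49] read 'c'  n1⇒n4 (via fail)
[50] read 'd'  n4⇒n1 (via fail)
[51] read 'a'  n1⇒n2
[52] read 'c'  n2⇒n3  emit P0@[50:52]
[53] read 'a'  n3⇒n0 (via fail)
[54] read 'c'  n0⇒n4

Result: [[1,3],[5,0],[15,3],[16,1],[16,3],[23,2],[26,3],[27,1],[27,3],[28,1],[28,3],[29,1],[29,3],[30,1],[30,3],[34,3],[37,0],[41,0],[46,3],[47,1],[47,3],[52,0]]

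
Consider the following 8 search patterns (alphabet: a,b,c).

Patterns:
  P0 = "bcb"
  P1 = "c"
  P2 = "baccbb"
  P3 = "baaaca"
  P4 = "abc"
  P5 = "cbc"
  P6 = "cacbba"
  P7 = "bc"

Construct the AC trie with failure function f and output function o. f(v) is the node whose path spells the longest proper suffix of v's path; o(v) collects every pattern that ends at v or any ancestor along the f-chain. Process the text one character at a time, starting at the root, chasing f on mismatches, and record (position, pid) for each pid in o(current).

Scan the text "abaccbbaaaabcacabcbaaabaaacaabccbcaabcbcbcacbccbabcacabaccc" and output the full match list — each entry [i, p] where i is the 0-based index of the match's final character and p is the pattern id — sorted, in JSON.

Build:
Trie (insert patterns):
  n0 'ε': a→14 b→1 c→4
  n1 'b': a→5 c→2
  n2 'bc': b→3  ←P7
  n3 'bcb': ·  ←P0
  n4 'c': a→19 b→17  ←P1
  n5 'ba': a→10 c→6
  n6 'bac': c→7
  n7 'bacc': b→8
  n8 'baccb': b→9
  n9 'baccbb': ·  ←P2
  n10 'baa': a→11
  n11 'baaa': c→12
  n12 'baaac': a→13
  n13 'baaaca': ·  ←P3
  n14 'a': b→15
  n15 'ab': c→16
  n16 'abc': ·  ←P4
  n17 'cb': c→18
  n18 'cbc': ·  ←P5
  n19 'ca': c→20
  n20 'cac': b→21
  n21 'cacb': b→22
  n22 'cacbb': a→23
  n23 'cacbba': ·  ←P6

Failure links (BFS by depth):
  fail(1) 'b': from fail(0)=0 chase 'b': 0 ⇒ 0;  out=∅∪out(0)=∅
  fail(4) 'c': from fail(0)=0 chase 'c': 0 ⇒ 0;  out={1}∪out(0)={1}
  fail(14) 'a': from fail(0)=0 chase 'a': 0 ⇒ 0;  out=∅∪out(0)=∅
  fail(2) 'bc': from fail(1)=0 chase 'c': 0 ⇒ 4;  out={7}∪out(4)={1,7}
  fail(5) 'ba': from fail(1)=0 chase 'a': 0 ⇒ 14;  out=∅∪out(14)=∅
  fail(15) 'ab': from fail(14)=0 chase 'b': 0 ⇒ 1;  out=∅∪out(1)=∅
  fail(17) 'cb': from fail(4)=0 chase 'b': 0 ⇒ 1;  out=∅∪out(1)=∅
  fail(19) 'ca': from fail(4)=0 chase 'a': 0 ⇒ 14;  out=∅∪out(14)=∅
  fail(3) 'bcb': from fail(2)=4 chase 'b': 4 ⇒ 17;  out={0}∪out(17)={0}
  fail(6) 'bac': from fail(5)=14 chase 'c': 14→0 ⇒ 4;  out=∅∪out(4)={1}
  fail(10) 'baa': from fail(5)=14 chase 'a': 14→0 ⇒ 14;  out=∅∪out(14)=∅
  fail(16) 'abc': from fail(15)=1 chase 'c': 1 ⇒ 2;  out={4}∪out(2)={1,4,7}
  fail(18) 'cbc': from fail(17)=1 chase 'c': 1 ⇒ 2;  out={5}∪out(2)={1,5,7}
  fail(20) 'cac': from fail(19)=14 chase 'c': 14→0 ⇒ 4;  out=∅∪out(4)={1}
  fail(7) 'bacc': from fail(6)=4 chase 'c': 4→0 ⇒ 4;  out=∅∪out(4)={1}
  fail(11) 'baaa': from fail(10)=14 chase 'a': 14→0 ⇒ 14;  out=∅∪out(14)=∅
  fail(21) 'cacb': from fail(20)=4 chase 'b': 4 ⇒ 17;  out=∅∪out(17)=∅
  fail(8) 'baccb': from fail(7)=4 chase 'b': 4 ⇒ 17;  out=∅∪out(17)=∅
  fail(12) 'baaac': from fail(11)=14 chase 'c': 14→0 ⇒ 4;  out=∅∪out(4)={1}
  fail(22) 'cacbb': from fail(21)=17 chase 'b': 17→1→0 ⇒ 1;  out=∅∪out(1)=∅
  fail(9) 'baccbb': from fail(8)=17 chase 'b': 17→1→0 ⇒ 1;  out={2}∪out(1)={2}
  fail(13) 'baaaca': from fail(12)=4 chase 'a': 4 ⇒ 19;  out={3}∪out(19)={3}
  fail(23) 'cacbba': from fail(22)=1 chase 'a': 1 ⇒ 5;  out={6}∪out(5)={6}

Text stream:
i=0 'a': node 0→14
i=1 'b': node 14→15
i=2 'a': node 15→5 (fail-walked)
i=3 'c': node 5→6  ** P1@[3:3]
i=4 'c': node 6→7  ** P1@[4:4]
i=5 'b': node 7→8
i=6 'b': node 8→9  ** P2@[1:6]
i=7 'a': node 9→5 (fail-walked)
i=8 'a': node 5→10
i=9 'a': node 10→11
i=10 'a': node 11→14 (fail-walked)
i=11 'b': node 14→15
i=12 'c': node 15→16  ** P1@[12:12],P4@[10:12],P7@[11:12]
i=13 'a': node 16→19 (fail-walked)
i=14 'c': node 19→20  ** P1@[14:14]
i=15 'a': node 20→19 (fail-walked)
i=16 'b': node 19→15 (fail-walked)
i=17 'c': node 15→16  ** P1@[17:17],P4@[15:17],P7@[16:17]
i=18 'b': node 16→3 (fail-walked)  ** P0@[16:18]
i=19 'a': node 3→5 (fail-walked)
i=20 'a': node 5→10
i=21 'a': node 10→11
i=22 'b': node 11→15 (fail-walked)
i=23 'a': node 15→5 (fail-walked)
i=24 'a': node 5→10
i=25 'a': node 10→11
i=26 'c': node 11→12  ** P1@[26:26]
i=27 'a': node 12→13  ** P3@[22:27]
i=28 'a': node 13→14 (fail-walked)
i=29 'b': node 14→15
i=30 'c': node 15→16  ** P1@[30:30],P4@[28:30],P7@[29:30]
i=31 'c': node 16→4 (fail-walked)  ** P1@[31:31]
i=32 'b': node 4→17
i=33 'c': node 17→18  ** P1@[33:33],P5@[31:33],P7@[32:33]
i=34 'a': node 18→19 (fail-walked)
i=35 'a': node 19→14 (fail-walked)
i=36 'b': node 14→15
i=37 'c': node 15→16  ** P1@[37:37],P4@[35:37],P7@[36:37]
i=38 'b': node 16→3 (fail-walked)  ** P0@[36:38]
i=39 'c': node 3→18 (fail-walked)  ** P1@[39:39],P5@[37:39],P7@[38:39]
i=40 'b': node 18→3 (fail-walked)  ** P0@[38:40]
i=41 'c': node 3→18 (fail-walked)  ** P1@[41:41],P5@[39:41],P7@[40:41]
i=42 'a': node 18→19 (fail-walked)
i=43 'c': node 19→20  ** P1@[43:43]
i=44 'b': node 20→21
i=45 'c': node 21→18 (fail-walked)  ** P1@[45:45],P5@[43:45],P7@[44:45]
i=46 'c': node 18→4 (fail-walked)  ** P1@[46:46]
i=47 'b': node 4→17
i=48 'a': node 17→5 (fail-walked)
i=49 'b': node 5→15 (fail-walked)
i=50 'c': node 15→16  ** P1@[50:50],P4@[48:50],P7@[49:50]
i=51 'a': node 16→19 (fail-walked)
i=52 'c': node 19→20  ** P1@[52:52]
i=53 'a': node 20→19 (fail-walked)
i=54 'b': node 19→15 (fail-walked)
i=55 'a': node 15→5 (fail-walked)
i=56 'c': node 5→6  ** P1@[56:56]
i=57 'c': node 6→7  ** P1@[57:57]
i=58 'c': node 7→4 (fail-walked)  ** P1@[58:58]

All matches (sorted): [[3,1],[4,1],[6,2],[12,1],[12,4],[12,7],[14,1],[17,1],[17,4],[17,7],[18,0],[26,1],[27,3],[30,1],[30,4],[30,7],[31,1],[33,1],[33,5],[33,7],[37,1],[37,4],[37,7],[38,0],[39,1],[39,5],[39,7],[40,0],[41,1],[41,5],[41,7],[43,1],[45,1],[45,5],[45,7],[46,1],[50,1],[50,4],[50,7],[52,1],[56,1],[57,1],[58,1]]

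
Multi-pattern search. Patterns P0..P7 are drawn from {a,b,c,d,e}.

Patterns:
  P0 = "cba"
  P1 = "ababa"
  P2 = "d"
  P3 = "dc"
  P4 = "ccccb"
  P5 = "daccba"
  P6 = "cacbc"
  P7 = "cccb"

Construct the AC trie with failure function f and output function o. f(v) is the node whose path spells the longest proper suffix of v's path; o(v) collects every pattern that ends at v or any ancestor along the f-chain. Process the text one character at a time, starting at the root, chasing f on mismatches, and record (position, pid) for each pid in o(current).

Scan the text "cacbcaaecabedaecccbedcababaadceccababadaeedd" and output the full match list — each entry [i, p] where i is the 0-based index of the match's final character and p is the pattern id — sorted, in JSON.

Build:
Trie nodes:
  0='ε' goto a→4 c→1 d→9
  1='c' goto a→20 b→2 c→11
  2='cb' goto a→3
  3='cba' goto ·  [P0 ends]
  4='a' goto b→5
  5='ab' goto a→6
  6='aba' goto b→7
  7='abab' goto a→8
  8='ababa' goto ·  [P1 ends]
  9='d' goto a→15 c→10  [P2 ends]
  10='dc' goto ·  [P3 ends]
  11='cc' goto c→12
  12='ccc' goto b→24 c→13
  13='cccc' goto b→14
  14='ccccb' goto ·  [P4 ends]
  15='da' goto c→16
  16='dac' goto c→17
  17='dacc' goto b→18
  18='daccb' goto a→19
  19='daccba' goto ·  [P5 ends]
  20='ca' goto c→21
  21='cac' goto b→22
  22='cacb' goto c→23
  23='cacbc' goto ·  [P6 ends]
  24='cccb' goto ·  [P7 ends]

Failure links (BFS by depth):
  fail(1) 'c': from fail(0)=0 chase 'c': 0 ⇒ 0;  out=∅∪out(0)=∅
  fail(4) 'a': from fail(0)=0 chase 'a': 0 ⇒ 0;  out=∅∪out(0)=∅
  fail(9) 'd': from fail(0)=0 chase 'd': 0 ⇒ 0;  out={2}∪out(0)={2}
  fail(2) 'cb': from fail(1)=0 chase 'b': 0 ⇒ 0;  out=∅∪out(0)=∅
  fail(5) 'ab': from fail(4)=0 chase 'b': 0 ⇒ 0;  out=∅∪out(0)=∅
  fail(10) 'dc': from fail(9)=0 chase 'c': 0 ⇒ 1;  out={3}∪out(1)={3}
  fail(11) 'cc': from fail(1)=0 chase 'c': 0 ⇒ 1;  out=∅∪out(1)=∅
  fail(15) 'da': from fail(9)=0 chase 'a': 0 ⇒ 4;  out=∅∪out(4)=∅
  fail(20) 'ca': from fail(1)=0 chase 'a': 0 ⇒ 4;  out=∅∪out(4)=∅
  fail(3) 'cba': from fail(2)=0 chase 'a': 0 ⇒ 4;  out={0}∪out(4)={0}
  fail(6) 'aba': from fail(5)=0 chase 'a': 0 ⇒ 4;  out=∅∪out(4)=∅
  fail(12) 'ccc': from fail(11)=1 chase 'c': 1 ⇒ 11;  out=∅∪out(11)=∅
  fail(16) 'dac': from fail(15)=4 chase 'c': 4→0 ⇒ 1;  out=∅∪out(1)=∅
  fail(21) 'cac': from fail(20)=4 chase 'c': 4→0 ⇒ 1;  out=∅∪out(1)=∅
  fail(7) 'abab': from fail(6)=4 chase 'b': 4 ⇒ 5;  out=∅∪out(5)=∅
  fail(13) 'cccc': from fail(12)=11 chase 'c': 11 ⇒ 12;  out=∅∪out(12)=∅
  fail(17) 'dacc': from fail(16)=1 chase 'c': 1 ⇒ 11;  out=∅∪out(11)=∅
  fail(22) 'cacb': from fail(21)=1 chase 'b': 1 ⇒ 2;  out=∅∪out(2)=∅
  fail(24) 'cccb': from fail(12)=11 chase 'b': 11→1 ⇒ 2;  out={7}∪out(2)={7}
  fail(8) 'ababa': from fail(7)=5 chase 'a': 5 ⇒ 6;  out={1}∪out(6)={1}
  fail(14) 'ccccb': from fail(13)=12 chase 'b': 12 ⇒ 24;  out={4}∪out(24)={4,7}
  fail(18) 'daccb': from fail(17)=11 chase 'b': 11→1 ⇒ 2;  out=∅∪out(2)=∅
  fail(23) 'cacbc': from fail(22)=2 chase 'c': 2→0 ⇒ 1;  out={6}∪out(1)={6}
  fail(19) 'daccba': from fail(18)=2 chase 'a': 2 ⇒ 3;  out={5}∪out(3)={0,5}

Text stream:
i=0 'c': node 0→1
i=1 'a': node 1→20
i=2 'c': node 20→21
i=3 'b': node 21→22
i=4 'c': node 22→23  → match P6@[0:4]
i=5 'a': node 23→20 (fail-walked)
i=6 'a': node 20→4 (fail-walked)
i=7 'e': node 4→0 (fail-walked)
i=8 'c': node 0→1
i=9 'a': node 1→20
i=10 'b': node 20→5 (fail-walked)
i=11 'e': node 5→0 (fail-walked)
i=12 'd': node 0→9  → match P2@[12:12]
i=13 'a': node 9→15
i=14 'e': node 15→0 (fail-walked)
i=15 'c': node 0→1
i=16 'c': node 1→11
i=17 'c': node 11→12
i=18 'b': node 12→24  → match P7@[15:18]
i=19 'e': node 24→0 (fail-walked)
i=20 'd': node 0→9  → match P2@[20:20]
i=21 'c': node 9→10  → match P3@[20:21]
i=22 'a': node 10→20 (fail-walked)
i=23 'b': node 20→5 (fail-walked)
i=24 'a': node 5→6
i=25 'b': node 6→7
i=26 'a': node 7→8  → match P1@[22:26]
i=27 'a': node 8→4 (fail-walked)
i=28 'd': node 4→9 (fail-walked)  → match P2@[28:28]
i=29 'c': node 9→10  → match P3@[28:29]
i=30 'e': node 10→0 (fail-walked)
i=31 'c': node 0→1
i=32 'c': node 1→11
i=33 'a': node 11→20 (fail-walked)
i=34 'b': node 20→5 (fail-walked)
i=35 'a': node 5→6
i=36 'b': node 6→7
i=37 'a': node 7→8  → match P1@[33:37]
i=38 'd': node 8→9 (fail-walked)  → match P2@[38:38]
i=39 'a': node 9→15
i=40 'e': node 15→0 (fail-walked)
i=41 'e': node 0→0
i=42 'd': node 0→9  → match P2@[42:42]
i=43 'd': node 9→9 (fail-walked)  → match P2@[43:43]

Result: [[4,6],[12,2],[18,7],[20,2],[21,3],[26,1],[28,2],[29,3],[37,1],[38,2],[42,2],[43,2]]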